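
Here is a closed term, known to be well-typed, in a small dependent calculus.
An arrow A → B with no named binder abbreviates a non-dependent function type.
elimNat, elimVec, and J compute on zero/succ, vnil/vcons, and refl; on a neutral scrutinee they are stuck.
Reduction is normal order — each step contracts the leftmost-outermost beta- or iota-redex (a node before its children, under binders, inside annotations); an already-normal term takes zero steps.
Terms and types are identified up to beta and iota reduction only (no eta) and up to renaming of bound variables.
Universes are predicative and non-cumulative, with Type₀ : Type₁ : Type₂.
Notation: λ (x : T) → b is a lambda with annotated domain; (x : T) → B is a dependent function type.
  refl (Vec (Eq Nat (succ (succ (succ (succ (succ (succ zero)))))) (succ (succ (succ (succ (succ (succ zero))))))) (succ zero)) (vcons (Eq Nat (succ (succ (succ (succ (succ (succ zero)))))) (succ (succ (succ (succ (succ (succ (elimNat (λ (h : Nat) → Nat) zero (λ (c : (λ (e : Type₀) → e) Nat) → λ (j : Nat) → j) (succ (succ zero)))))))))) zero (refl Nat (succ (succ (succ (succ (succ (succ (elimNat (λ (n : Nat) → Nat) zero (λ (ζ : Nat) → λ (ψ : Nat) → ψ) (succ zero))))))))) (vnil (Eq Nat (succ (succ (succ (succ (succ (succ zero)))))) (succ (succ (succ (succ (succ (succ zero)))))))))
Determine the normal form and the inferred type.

reduced normal form:
  refl (Vec (Eq Nat (succ (succ (succ (succ (succ (succ zero)))))) (succ (succ (succ (succ (succ (succ zero))))))) (succ zero)) (vcons (Eq Nat (succ (succ (succ (succ (succ (succ zero)))))) (succ (succ (succ (succ (succ (succ zero))))))) zero (refl Nat (succ (succ (succ (succ (succ (succ zero))))))) (vnil (Eq Nat (succ (succ (succ (succ (succ (succ zero)))))) (succ (succ (succ (succ (succ (succ zero)))))))))
the term's type:
  Eq (Vec (Eq Nat (succ (succ (succ (succ (succ (succ zero)))))) (succ (succ (succ (succ (succ (succ zero))))))) (succ zero)) (vcons (Eq Nat (succ (succ (succ (succ (succ (succ zero)))))) (succ (succ (succ (succ (succ (succ zero))))))) zero (refl Nat (succ (succ (succ (succ (succ (succ zero))))))) (vnil (Eq Nat (succ (succ (succ (succ (succ (succ zero)))))) (succ (succ (succ (succ (succ (succ zero))))))))) (vcons (Eq Nat (succ (succ (succ (succ (succ (succ zero)))))) (succ (succ (succ (succ (succ (succ zero))))))) zero (refl Nat (succ (succ (succ (succ (succ (succ zero))))))) (vnil (Eq Nat (succ (succ (succ (succ (succ (succ zero)))))) (succ (succ (succ (succ (succ (succ zero)))))))))
observation: normalization takes exactly 11 steps under the normal-order strategy.


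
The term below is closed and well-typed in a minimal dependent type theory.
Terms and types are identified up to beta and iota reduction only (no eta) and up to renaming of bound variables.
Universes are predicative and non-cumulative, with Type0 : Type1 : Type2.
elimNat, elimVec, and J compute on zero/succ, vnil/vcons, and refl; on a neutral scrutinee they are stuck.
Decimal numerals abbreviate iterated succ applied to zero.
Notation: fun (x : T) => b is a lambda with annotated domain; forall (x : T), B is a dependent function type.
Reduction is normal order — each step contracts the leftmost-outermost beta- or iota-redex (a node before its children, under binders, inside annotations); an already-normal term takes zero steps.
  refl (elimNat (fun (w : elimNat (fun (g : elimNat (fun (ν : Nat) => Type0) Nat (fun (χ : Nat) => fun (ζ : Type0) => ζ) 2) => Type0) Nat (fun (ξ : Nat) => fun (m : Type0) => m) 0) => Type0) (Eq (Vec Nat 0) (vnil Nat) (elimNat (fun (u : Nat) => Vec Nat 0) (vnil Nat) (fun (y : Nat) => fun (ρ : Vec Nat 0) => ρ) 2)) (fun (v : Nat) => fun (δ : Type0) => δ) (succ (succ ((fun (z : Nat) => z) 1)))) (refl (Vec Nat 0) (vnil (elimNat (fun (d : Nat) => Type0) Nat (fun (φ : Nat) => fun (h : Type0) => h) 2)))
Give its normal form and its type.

resulting normal form:
  refl (Eq (Vec Nat 0) (vnil Nat) (vnil Nat)) (refl (Vec Nat 0) (vnil Nat))
the term's type:
  Eq (Eq (Vec Nat 0) (vnil Nat) (vnil Nat)) (refl (Vec Nat 0) (vnil Nat)) (refl (Vec Nat 0) (vnil Nat))
observation: normalization takes exactly 26 steps under the normal-order strategy.


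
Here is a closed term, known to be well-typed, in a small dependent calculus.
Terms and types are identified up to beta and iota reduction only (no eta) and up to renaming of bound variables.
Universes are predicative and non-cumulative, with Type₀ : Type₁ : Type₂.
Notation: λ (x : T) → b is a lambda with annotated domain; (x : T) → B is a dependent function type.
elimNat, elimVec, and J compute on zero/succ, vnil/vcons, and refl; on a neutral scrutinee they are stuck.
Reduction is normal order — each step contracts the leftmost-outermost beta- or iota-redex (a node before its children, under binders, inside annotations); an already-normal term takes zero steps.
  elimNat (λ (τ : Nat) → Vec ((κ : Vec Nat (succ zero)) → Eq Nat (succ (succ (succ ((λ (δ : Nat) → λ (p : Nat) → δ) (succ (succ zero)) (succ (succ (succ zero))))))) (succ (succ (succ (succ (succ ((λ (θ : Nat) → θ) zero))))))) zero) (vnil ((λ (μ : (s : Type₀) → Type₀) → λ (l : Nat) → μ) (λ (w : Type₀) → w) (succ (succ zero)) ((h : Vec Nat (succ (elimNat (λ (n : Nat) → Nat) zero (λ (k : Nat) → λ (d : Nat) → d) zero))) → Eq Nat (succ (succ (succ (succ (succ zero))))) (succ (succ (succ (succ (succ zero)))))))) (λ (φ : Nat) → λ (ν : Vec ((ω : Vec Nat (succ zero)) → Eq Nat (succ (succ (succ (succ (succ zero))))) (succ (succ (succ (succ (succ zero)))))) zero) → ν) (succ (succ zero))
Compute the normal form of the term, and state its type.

resulting normal form:
  vnil ((τ : Vec Nat (succ zero)) → Eq Nat (succ (succ (succ (succ (succ zero))))) (succ (succ (succ (succ (succ zero))))))
the term's type:
  Vec ((τ : Vec Nat (succ zero)) → Eq Nat (succ (succ (succ (succ (succ zero))))) (succ (succ (succ (succ (succ zero)))))) zero
observation: the first redex contracted is an elimNat iota-redex; the normal form is reached in 11 normal-order steps.


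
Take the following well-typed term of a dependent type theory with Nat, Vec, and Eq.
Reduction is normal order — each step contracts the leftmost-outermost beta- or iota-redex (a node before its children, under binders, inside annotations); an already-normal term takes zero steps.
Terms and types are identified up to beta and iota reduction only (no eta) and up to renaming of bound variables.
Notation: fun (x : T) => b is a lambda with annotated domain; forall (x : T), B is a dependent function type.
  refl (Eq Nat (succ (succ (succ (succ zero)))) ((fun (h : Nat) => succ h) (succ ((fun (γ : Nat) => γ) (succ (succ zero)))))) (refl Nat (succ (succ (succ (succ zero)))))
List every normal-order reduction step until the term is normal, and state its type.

normal-order reduction:
  refl (Eq Nat (succ (succ (succ (succ zero)))) ((fun (h : Nat) => succ h) (succ ((fun (γ : Nat) => γ) (succ (succ zero)))))) (refl Nat (succ (succ (succ (succ zero)))))
  ~> refl (Eq Nat (succ (succ (succ (succ zero)))) (succ (succ ((fun (h : Nat) => h) (succ (succ zero)))))) (refl Nat (succ (succ (succ (succ zero)))))
  ~> refl (Eq Nat (succ (succ (succ (succ zero)))) (succ (succ (succ (succ zero))))) (refl Nat (succ (succ (succ (succ zero)))))
the term's type:
  Eq (Eq Nat (succ (succ (succ (succ zero)))) (succ (succ (succ (succ zero))))) (refl Nat (succ (succ (succ (succ zero))))) (refl Nat (succ (succ (succ (succ zero)))))


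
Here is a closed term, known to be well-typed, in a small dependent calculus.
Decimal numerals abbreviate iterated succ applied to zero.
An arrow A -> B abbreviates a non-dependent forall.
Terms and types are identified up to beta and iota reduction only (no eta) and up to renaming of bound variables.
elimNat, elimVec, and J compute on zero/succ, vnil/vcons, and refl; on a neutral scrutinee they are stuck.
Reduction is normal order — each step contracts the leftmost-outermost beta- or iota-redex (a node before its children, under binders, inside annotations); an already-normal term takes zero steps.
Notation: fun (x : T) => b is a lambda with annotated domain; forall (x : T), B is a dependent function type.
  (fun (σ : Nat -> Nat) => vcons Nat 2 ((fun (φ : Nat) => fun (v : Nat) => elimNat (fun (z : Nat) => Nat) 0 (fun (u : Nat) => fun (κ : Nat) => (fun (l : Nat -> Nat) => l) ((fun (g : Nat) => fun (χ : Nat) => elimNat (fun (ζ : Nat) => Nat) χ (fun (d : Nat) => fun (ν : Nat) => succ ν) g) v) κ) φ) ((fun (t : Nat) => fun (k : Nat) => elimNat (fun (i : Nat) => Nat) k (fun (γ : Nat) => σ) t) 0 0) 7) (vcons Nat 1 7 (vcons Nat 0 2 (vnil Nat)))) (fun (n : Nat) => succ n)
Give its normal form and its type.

normal form:
  vcons Nat 2 0 (vcons Nat 1 7 (vcons Nat 0 2 (vnil Nat)))
inferred type:
  Vec Nat 3


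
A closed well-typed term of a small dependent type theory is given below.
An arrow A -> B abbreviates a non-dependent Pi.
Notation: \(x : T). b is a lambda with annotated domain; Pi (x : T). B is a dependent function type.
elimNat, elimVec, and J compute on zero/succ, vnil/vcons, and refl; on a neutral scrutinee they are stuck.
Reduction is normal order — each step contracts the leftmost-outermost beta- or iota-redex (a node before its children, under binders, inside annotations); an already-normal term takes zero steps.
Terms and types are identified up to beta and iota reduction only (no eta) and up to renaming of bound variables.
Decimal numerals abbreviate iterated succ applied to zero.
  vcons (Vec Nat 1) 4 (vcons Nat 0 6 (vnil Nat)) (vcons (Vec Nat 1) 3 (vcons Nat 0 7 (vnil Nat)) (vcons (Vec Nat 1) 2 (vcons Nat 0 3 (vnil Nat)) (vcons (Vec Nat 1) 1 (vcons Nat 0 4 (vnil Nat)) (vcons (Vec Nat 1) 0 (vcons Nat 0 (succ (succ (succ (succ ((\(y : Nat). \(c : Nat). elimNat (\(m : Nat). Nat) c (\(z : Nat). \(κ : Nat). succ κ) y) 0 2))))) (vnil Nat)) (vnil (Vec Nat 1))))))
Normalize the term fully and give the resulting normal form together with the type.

reduced normal form:
  vcons (Vec Nat 1) 4 (vcons Nat 0 6 (vnil Nat)) (vcons (Vec Nat 1) 3 (vcons Nat 0 7 (vnil Nat)) (vcons (Vec Nat 1) 2 (vcons Nat 0 3 (vnil Nat)) (vcons (Vec Nat 1) 1 (vcons Nat 0 4 (vnil Nat)) (vcons (Vec Nat 1) 0 (vcons Nat 0 6 (vnil Nat)) (vnil (Vec Nat 1))))))
inferred type:
  Vec (Vec Nat 1) 5


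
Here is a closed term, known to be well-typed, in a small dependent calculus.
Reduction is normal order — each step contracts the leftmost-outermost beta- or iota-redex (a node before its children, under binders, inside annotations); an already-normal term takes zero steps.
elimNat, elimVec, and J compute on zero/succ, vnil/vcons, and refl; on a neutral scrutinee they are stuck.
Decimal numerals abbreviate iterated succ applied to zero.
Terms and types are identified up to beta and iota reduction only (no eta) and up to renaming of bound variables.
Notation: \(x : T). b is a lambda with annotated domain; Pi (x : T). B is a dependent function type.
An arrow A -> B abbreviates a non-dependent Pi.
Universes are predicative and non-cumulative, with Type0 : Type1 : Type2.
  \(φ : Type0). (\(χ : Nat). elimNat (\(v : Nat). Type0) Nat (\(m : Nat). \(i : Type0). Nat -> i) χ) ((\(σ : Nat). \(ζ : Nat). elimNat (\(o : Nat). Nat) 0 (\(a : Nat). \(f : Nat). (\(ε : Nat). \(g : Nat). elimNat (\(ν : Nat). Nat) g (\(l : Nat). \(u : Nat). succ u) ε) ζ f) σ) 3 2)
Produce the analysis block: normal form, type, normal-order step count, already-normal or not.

resulting normal form:
  \(φ : Type0). Nat -> Nat -> Nat -> Nat -> Nat -> Nat -> Nat
inferred type:
  Type0 -> Type0
normal-order step count: 59
term was already normal: no
first redex: a beta-redex


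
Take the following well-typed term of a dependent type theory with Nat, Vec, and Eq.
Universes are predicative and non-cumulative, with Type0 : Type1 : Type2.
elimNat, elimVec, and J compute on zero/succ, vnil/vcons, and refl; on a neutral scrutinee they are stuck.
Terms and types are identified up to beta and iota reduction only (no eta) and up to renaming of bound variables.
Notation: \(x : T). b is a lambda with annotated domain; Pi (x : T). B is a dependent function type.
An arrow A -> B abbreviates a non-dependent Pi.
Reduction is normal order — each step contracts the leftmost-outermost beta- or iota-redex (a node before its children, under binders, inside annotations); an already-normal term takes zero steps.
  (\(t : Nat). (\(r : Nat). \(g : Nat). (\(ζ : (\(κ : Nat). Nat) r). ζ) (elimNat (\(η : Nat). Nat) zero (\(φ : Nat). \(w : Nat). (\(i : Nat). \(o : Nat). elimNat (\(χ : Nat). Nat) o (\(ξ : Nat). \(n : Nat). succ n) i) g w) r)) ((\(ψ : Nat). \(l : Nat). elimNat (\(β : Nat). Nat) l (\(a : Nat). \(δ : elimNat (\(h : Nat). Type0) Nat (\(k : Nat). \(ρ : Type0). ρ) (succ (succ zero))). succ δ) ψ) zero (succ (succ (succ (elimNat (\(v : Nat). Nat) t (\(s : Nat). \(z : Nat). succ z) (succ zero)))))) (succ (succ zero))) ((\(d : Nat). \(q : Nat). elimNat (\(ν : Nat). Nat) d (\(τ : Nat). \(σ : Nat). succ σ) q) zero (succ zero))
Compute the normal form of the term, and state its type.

reduced normal form:
  succ (succ (succ (succ (succ (succ (succ (succ (succ (succ zero)))))))))
type:
  Nat


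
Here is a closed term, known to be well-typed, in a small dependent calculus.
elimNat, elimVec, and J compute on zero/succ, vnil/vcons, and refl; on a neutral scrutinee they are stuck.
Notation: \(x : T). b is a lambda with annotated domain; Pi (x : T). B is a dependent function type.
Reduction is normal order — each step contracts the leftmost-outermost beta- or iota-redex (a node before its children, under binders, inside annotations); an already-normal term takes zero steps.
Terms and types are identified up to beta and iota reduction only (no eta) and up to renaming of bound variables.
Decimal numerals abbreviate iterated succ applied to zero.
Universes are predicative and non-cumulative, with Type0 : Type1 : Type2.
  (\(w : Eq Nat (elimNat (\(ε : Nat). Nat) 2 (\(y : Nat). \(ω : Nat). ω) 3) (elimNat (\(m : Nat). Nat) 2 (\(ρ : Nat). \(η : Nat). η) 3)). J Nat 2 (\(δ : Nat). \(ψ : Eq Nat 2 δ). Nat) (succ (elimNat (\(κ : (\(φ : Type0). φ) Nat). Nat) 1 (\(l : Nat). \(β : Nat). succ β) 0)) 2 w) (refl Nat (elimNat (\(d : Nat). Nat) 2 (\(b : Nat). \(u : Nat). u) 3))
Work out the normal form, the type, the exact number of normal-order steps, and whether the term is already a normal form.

resulting normal form:
  2
inferred type:
  Nat
steps to reach normal form (normal order): 3
term was already normal: no
first redex: a beta-redex


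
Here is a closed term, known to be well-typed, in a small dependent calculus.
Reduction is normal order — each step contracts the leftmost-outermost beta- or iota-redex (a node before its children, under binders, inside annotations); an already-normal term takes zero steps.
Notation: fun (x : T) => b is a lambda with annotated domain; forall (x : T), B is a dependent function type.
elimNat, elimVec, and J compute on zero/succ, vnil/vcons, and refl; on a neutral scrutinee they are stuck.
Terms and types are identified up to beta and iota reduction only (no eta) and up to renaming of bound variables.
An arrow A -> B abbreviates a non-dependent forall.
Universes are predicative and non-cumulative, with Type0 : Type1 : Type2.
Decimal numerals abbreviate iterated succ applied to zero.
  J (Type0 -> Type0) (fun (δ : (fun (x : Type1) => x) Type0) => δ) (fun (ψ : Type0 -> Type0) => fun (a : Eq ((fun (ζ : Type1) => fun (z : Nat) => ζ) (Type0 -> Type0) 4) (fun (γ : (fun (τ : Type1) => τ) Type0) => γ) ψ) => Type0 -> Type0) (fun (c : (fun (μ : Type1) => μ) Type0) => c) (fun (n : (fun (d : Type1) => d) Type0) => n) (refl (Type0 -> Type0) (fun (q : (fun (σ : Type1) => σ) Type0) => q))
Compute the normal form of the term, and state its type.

normal form:
  fun (δ : Type0) => δ
the term's type:
  Type0 -> Type0
observation: contracting a J iota-redex first, the term normalizes in 2 steps.


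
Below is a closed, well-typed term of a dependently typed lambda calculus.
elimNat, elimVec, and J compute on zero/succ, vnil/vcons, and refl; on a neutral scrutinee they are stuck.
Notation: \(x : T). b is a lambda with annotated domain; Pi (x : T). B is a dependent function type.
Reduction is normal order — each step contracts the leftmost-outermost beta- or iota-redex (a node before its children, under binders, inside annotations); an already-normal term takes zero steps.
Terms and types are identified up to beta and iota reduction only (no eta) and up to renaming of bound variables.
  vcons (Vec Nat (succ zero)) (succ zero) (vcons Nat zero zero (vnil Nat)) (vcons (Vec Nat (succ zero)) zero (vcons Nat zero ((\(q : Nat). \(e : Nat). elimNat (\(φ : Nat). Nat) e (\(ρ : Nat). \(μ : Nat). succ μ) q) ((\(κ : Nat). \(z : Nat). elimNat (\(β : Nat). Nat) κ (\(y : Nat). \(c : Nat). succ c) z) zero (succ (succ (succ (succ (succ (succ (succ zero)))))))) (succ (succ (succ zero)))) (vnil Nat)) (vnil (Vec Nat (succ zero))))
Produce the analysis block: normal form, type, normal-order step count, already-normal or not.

resulting normal form:
  vcons (Vec Nat (succ zero)) (succ zero) (vcons Nat zero zero (vnil Nat)) (vcons (Vec Nat (succ zero)) zero (vcons Nat zero (succ (succ (succ (succ (succ (succ (succ (succ (succ (succ zero)))))))))) (vnil Nat)) (vnil (Vec Nat (succ zero))))
inferred type:
  Vec (Vec Nat (succ zero)) (succ (succ zero))
reduction steps (normal order): 48
started in normal form: no
first contracted redex: a beta-redex


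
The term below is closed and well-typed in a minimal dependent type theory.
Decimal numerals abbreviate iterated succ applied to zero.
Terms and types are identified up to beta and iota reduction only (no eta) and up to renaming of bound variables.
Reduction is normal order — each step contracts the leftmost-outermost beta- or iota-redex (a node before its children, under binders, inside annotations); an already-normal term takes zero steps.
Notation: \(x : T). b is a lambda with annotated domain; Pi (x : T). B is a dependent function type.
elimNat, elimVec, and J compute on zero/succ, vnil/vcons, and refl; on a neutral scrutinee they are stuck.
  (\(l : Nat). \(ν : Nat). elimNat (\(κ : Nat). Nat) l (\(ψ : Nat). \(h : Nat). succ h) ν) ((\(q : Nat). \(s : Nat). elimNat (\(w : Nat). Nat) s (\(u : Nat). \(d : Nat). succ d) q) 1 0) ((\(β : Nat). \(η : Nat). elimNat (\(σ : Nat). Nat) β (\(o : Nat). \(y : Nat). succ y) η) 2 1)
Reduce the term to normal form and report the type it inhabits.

reduced normal form:
  4
the term's type:
  Nat
observation: 24 normal-order steps separate the term from its normal form.


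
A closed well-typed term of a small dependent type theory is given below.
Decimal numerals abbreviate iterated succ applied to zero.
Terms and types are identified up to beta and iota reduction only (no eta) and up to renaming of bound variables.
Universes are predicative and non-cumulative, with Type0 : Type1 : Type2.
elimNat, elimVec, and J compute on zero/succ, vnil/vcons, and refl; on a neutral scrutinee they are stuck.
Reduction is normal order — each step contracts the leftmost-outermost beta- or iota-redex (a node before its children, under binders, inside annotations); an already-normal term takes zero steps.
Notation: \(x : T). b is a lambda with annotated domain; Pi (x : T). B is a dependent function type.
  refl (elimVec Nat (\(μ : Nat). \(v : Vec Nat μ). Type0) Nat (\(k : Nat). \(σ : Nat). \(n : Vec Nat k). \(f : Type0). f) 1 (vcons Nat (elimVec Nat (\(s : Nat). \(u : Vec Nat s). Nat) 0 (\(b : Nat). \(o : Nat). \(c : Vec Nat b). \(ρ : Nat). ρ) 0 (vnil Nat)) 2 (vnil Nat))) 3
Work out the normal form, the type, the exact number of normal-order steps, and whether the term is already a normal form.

normal form:
  refl Nat 3
type:
  Eq Nat 3 3
reduction steps (normal order): 6
started in normal form: no
first redex: an elimVec iota-redex


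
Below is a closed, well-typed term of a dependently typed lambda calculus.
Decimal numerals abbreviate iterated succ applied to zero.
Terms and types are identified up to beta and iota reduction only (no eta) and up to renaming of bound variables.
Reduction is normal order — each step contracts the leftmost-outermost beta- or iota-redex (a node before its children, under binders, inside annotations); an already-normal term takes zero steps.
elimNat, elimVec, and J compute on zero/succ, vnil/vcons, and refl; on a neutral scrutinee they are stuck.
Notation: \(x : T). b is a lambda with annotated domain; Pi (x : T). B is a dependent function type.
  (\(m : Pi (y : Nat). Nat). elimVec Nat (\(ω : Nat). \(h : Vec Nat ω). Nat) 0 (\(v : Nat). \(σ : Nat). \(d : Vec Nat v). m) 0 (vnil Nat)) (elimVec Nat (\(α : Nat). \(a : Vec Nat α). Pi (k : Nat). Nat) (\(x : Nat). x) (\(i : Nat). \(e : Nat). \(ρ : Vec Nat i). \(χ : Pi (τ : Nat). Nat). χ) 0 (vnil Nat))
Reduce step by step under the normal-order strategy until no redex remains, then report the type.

normal-order reduction sequence:
  (\(m : Pi (y : Nat). Nat). elimVec Nat (\(ω : Nat). \(h : Vec Nat ω). Nat) 0 (\(v : Nat). \(σ : Nat). \(d : Vec Nat v). m) 0 (vnil Nat)) (elimVec Nat (\(α : Nat). \(a : Vec Nat α). Pi (k : Nat). Nat) (\(x : Nat). x) (\(i : Nat). \(e : Nat). \(ρ : Vec Nat i). \(χ : Pi (τ : Nat). Nat). χ) 0 (vnil Nat))
  ~> elimVec Nat (\(m : Nat). \(y : Vec Nat m). Nat) 0 (\(ω : Nat). \(h : Nat). \(v : Vec Nat ω). elimVec Nat (\(σ : Nat). \(d : Vec Nat σ). Pi (α : Nat). Nat) (\(a : Nat). a) (\(k : Nat). \(x : Nat). \(i : Vec Nat k). \(e : Pi (ρ : Nat). Nat). e) 0 (vnil Nat)) 0 (vnil Nat)
  ~> 0
inferred type:
  Nat


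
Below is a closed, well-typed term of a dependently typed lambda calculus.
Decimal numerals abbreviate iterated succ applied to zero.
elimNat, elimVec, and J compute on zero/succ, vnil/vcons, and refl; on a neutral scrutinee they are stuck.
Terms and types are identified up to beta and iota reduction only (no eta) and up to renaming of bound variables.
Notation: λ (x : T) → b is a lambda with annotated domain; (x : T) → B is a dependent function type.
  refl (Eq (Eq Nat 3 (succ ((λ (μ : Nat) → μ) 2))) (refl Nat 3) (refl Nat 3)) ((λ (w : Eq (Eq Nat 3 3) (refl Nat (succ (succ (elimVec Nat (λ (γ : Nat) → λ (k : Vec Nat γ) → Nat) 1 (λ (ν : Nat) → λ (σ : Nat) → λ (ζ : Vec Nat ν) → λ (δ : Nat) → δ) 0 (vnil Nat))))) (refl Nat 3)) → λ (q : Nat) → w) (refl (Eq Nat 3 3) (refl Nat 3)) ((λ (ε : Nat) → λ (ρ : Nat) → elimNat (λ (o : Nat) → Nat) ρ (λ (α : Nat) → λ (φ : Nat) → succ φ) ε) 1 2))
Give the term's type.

inferred type:
  Eq (Eq (Eq Nat 3 3) (refl Nat 3) (refl Nat 3)) (refl (Eq Nat 3 3) (refl Nat 3)) (refl (Eq Nat 3 3) (refl Nat 3))


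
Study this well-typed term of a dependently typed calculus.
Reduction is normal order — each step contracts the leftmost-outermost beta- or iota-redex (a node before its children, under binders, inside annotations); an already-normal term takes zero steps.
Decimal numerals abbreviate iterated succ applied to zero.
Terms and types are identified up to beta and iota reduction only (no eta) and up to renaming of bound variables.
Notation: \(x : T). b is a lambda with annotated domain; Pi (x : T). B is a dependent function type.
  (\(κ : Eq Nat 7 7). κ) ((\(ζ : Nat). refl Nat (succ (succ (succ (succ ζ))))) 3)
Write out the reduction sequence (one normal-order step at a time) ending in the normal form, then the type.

normal-order reduction:
  (\(κ : Eq Nat 7 7). κ) ((\(ζ : Nat). refl Nat (succ (succ (succ (succ ζ))))) 3)
  ~> (\(κ : Nat). refl Nat (succ (succ (succ (succ κ))))) 3
  ~> refl Nat 7
the term's type:
  Eq Nat 7 7


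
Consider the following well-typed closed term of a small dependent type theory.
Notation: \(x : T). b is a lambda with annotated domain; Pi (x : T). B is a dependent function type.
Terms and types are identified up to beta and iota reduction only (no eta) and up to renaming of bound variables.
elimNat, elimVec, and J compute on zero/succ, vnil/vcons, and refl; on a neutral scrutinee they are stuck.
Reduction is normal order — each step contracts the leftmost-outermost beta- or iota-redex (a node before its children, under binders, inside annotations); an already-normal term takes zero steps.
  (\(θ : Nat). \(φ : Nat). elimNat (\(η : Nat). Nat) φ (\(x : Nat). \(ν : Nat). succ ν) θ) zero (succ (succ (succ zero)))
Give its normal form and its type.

reduced normal form:
  succ (succ (succ zero))
the term's type:
  Nat


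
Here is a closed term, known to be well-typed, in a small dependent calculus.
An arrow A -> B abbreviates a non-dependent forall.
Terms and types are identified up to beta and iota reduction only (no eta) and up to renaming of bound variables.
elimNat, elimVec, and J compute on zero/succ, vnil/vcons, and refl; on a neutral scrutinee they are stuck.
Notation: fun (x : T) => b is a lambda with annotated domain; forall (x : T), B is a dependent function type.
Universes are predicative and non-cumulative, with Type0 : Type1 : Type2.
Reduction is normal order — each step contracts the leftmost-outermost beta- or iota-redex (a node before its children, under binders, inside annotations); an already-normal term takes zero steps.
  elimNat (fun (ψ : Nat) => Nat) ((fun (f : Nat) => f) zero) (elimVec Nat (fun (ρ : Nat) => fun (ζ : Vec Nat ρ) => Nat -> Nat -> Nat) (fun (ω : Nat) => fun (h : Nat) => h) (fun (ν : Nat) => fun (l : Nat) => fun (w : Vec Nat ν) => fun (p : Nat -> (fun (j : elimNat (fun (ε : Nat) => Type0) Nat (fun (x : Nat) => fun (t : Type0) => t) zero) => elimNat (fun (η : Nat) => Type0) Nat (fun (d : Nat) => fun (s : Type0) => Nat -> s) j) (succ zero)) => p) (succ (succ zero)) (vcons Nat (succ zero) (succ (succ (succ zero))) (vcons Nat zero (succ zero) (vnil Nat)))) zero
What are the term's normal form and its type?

reduced normal form:
  zero
inferred type:
  Nat


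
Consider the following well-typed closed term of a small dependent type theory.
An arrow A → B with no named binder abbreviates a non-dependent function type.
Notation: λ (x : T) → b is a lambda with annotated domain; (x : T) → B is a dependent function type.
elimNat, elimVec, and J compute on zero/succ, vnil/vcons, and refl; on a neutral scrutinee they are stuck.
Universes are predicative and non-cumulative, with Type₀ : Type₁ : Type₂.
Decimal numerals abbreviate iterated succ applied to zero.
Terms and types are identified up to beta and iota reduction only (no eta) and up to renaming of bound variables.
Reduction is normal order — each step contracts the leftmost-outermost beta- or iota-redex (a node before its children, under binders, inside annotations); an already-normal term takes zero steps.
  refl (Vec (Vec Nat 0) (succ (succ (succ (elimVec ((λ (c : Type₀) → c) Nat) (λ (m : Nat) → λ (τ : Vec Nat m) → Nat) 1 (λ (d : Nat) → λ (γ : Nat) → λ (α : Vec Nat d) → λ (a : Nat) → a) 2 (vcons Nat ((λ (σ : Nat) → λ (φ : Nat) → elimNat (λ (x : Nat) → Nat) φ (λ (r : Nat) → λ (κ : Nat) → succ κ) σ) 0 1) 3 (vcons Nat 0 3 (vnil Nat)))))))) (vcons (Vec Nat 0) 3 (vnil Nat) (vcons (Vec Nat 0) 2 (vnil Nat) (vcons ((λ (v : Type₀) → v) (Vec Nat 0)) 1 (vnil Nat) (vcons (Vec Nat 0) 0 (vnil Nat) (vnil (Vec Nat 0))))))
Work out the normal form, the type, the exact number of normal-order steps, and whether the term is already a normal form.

reduced normal form:
  refl (Vec (Vec Nat 0) 4) (vcons (Vec Nat 0) 3 (vnil Nat) (vcons (Vec Nat 0) 2 (vnil Nat) (vcons (Vec Nat 0) 1 (vnil Nat) (vcons (Vec Nat 0) 0 (vnil Nat) (vnil (Vec Nat 0))))))
type:
  Eq (Vec (Vec Nat 0) 4) (vcons (Vec Nat 0) 3 (vnil Nat) (vcons (Vec Nat 0) 2 (vnil Nat) (vcons (Vec Nat 0) 1 (vnil Nat) (vcons (Vec Nat 0) 0 (vnil Nat) (vnil (Vec Nat 0)))))) (vcons (Vec Nat 0) 3 (vnil Nat) (vcons (Vec Nat 0) 2 (vnil Nat) (vcons (Vec Nat 0) 1 (vnil Nat) (vcons (Vec Nat 0) 0 (vnil Nat) (vnil (Vec Nat 0))))))
steps to reach normal form (normal order): 12
term was already normal: no
first contracted redex: an elimVec iota-redex


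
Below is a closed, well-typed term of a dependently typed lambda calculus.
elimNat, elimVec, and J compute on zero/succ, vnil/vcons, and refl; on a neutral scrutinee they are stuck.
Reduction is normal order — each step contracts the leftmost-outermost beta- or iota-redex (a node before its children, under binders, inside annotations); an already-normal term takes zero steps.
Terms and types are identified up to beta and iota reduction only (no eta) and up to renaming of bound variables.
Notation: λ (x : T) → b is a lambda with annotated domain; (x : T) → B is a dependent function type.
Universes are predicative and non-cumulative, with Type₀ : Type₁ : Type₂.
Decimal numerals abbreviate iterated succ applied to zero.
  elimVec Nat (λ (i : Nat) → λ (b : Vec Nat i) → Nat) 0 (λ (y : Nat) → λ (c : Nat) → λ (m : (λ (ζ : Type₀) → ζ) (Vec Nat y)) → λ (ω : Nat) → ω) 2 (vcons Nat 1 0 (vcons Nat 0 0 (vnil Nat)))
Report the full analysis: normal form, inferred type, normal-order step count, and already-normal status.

normal form:
  0
the term's type:
  Nat
steps to reach normal form (normal order): 11
already normal: no
first redex: an elimVec iota-redex


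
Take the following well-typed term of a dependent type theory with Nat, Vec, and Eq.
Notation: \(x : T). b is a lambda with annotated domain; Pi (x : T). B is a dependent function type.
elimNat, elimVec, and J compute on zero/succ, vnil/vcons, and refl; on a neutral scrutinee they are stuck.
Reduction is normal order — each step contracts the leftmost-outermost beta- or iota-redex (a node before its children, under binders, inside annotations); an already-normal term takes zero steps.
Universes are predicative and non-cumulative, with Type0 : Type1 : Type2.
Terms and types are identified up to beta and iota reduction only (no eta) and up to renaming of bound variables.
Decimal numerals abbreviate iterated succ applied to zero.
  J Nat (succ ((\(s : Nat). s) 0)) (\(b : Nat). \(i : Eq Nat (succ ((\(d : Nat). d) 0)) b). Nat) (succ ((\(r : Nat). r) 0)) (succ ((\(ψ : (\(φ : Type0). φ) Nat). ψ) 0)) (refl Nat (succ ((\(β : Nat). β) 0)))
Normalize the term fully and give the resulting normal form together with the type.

reduced normal form:
  1
type:
  Nat
observation: 2 normal-order steps normalize the term, beginning with a J iota-redex.


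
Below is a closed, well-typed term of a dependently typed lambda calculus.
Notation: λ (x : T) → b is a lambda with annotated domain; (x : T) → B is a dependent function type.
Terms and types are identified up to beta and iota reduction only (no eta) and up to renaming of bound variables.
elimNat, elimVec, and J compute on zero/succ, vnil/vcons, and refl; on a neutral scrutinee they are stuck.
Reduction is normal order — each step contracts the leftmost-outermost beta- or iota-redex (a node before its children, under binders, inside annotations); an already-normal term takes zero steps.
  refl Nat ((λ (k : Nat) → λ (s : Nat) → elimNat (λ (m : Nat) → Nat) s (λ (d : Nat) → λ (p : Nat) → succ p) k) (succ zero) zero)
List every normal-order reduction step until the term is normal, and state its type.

reduction (normal order):
  refl Nat ((λ (k : Nat) → λ (s : Nat) → elimNat (λ (m : Nat) → Nat) s (λ (d : Nat) → λ (p : Nat) → succ p) k) (succ zero) zero)
  ~> refl Nat ((λ (k : Nat) → elimNat (λ (s : Nat) → Nat) k (λ (m : Nat) → λ (d : Nat) → succ d) (succ zero)) zero)
  ~> refl Nat (elimNat (λ (k : Nat) → Nat) zero (λ (s : Nat) → λ (m : Nat) → succ m) (succ zero))
  ~> refl Nat ((λ (k : Nat) → λ (s : Nat) → succ s) zero (elimNat (λ (m : Nat) → Nat) zero (λ (d : Nat) → λ (p : Nat) → succ p) zero))
  ~> refl Nat ((λ (k : Nat) → succ k) (elimNat (λ (s : Nat) → Nat) zero (λ (m : Nat) → λ (d : Nat) → succ d) zero))
  ~> refl Nat (succ (elimNat (λ (k : Nat) → Nat) zero (λ (s : Nat) → λ (m : Nat) → succ m) zero))
  ~> refl Nat (succ zero)
inferred type:
  Eq Nat (succ zero) (succ zero)


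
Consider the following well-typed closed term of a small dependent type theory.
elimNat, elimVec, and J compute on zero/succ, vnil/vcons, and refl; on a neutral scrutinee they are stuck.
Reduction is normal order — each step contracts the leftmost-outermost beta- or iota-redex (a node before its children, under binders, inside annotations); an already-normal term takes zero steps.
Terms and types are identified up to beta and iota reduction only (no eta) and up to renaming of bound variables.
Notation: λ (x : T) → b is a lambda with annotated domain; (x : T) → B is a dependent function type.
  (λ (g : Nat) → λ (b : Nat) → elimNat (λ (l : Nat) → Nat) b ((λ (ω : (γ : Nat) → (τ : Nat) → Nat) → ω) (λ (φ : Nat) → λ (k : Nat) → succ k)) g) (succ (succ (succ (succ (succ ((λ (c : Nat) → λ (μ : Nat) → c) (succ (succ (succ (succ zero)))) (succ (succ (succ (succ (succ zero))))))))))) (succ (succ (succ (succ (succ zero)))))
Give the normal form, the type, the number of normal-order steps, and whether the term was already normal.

normal form:
  succ (succ (succ (succ (succ (succ (succ (succ (succ (succ (succ (succ (succ (succ zero)))))))))))))
type:
  Nat
steps to reach normal form (normal order): 38
started in normal form: no
first contracted redex: a beta-redex


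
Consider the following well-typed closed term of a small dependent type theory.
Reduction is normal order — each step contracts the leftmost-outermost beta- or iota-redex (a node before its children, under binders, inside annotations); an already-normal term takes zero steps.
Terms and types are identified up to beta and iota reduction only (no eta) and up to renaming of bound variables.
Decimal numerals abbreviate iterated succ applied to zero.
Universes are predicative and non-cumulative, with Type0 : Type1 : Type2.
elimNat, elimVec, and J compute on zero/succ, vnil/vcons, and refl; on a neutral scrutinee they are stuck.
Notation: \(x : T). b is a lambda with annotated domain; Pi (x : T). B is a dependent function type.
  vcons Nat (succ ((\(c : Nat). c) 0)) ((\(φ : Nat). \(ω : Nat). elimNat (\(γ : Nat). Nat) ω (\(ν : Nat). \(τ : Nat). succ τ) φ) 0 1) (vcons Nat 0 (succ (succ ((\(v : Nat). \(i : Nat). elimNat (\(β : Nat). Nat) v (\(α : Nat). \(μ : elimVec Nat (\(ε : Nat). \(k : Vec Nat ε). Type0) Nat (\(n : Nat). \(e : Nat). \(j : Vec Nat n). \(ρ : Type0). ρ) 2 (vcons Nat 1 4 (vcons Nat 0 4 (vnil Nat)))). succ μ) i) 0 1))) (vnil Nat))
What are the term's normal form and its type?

normal form:
  vcons Nat 1 1 (vcons Nat 0 3 (vnil Nat))
type:
  Vec Nat 2


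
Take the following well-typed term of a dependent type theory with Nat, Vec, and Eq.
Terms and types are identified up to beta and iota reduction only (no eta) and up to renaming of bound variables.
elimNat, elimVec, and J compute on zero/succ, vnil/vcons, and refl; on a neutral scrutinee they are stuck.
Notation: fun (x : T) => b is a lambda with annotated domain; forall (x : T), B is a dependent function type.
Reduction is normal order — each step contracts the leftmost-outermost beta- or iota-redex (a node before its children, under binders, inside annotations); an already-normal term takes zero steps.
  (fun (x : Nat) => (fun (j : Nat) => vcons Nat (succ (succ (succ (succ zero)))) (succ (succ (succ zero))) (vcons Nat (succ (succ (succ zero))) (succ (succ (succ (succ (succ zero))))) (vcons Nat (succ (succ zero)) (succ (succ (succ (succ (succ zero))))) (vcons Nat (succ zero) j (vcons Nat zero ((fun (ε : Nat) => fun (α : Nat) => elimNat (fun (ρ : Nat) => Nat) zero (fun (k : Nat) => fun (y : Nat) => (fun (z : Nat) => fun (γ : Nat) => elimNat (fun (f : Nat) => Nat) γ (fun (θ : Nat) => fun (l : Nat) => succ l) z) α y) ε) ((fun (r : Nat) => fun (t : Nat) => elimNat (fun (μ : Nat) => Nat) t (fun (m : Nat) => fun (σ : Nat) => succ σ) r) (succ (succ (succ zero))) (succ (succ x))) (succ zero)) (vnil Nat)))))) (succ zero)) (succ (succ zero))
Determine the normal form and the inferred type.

reduced normal form:
  vcons Nat (succ (succ (succ (succ zero)))) (succ (succ (succ zero))) (vcons Nat (succ (succ (succ zero))) (succ (succ (succ (succ (succ zero))))) (vcons Nat (succ (succ zero)) (succ (succ (succ (succ (succ zero))))) (vcons Nat (succ zero) (succ zero) (vcons Nat zero (succ (succ (succ (succ (succ (succ (succ zero))))))) (vnil Nat)))))
type:
  Vec Nat (succ (succ (succ (succ (succ zero)))))
observation: 44 normal-order steps normalize the term, beginning with a beta-redex.


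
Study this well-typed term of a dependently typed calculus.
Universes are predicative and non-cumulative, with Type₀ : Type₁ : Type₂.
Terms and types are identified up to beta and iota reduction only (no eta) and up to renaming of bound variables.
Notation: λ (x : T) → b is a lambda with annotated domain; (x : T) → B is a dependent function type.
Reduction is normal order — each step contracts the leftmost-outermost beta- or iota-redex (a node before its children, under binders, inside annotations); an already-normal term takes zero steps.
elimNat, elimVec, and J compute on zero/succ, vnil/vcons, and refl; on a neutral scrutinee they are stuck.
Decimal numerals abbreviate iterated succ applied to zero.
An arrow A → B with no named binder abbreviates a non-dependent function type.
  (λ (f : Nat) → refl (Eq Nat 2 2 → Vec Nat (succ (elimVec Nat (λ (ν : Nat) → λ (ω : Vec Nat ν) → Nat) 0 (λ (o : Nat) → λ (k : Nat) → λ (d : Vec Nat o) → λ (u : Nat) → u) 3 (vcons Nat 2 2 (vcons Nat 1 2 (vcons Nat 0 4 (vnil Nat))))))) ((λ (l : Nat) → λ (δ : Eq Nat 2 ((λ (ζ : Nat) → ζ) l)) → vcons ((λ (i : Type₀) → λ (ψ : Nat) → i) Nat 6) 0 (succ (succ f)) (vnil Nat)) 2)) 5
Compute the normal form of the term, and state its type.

normal form:
  refl (Eq Nat 2 2 → Vec Nat 1) (λ (f : Eq Nat 2 2) → vcons Nat 0 7 (vnil Nat))
the term's type:
  Eq (Eq Nat 2 2 → Vec Nat 1) (λ (f : Eq Nat 2 2) → vcons Nat 0 7 (vnil Nat)) (λ (ν : Eq Nat 2 2) → vcons Nat 0 7 (vnil Nat))
observation: contracting a beta-redex first, the term normalizes in 21 steps.


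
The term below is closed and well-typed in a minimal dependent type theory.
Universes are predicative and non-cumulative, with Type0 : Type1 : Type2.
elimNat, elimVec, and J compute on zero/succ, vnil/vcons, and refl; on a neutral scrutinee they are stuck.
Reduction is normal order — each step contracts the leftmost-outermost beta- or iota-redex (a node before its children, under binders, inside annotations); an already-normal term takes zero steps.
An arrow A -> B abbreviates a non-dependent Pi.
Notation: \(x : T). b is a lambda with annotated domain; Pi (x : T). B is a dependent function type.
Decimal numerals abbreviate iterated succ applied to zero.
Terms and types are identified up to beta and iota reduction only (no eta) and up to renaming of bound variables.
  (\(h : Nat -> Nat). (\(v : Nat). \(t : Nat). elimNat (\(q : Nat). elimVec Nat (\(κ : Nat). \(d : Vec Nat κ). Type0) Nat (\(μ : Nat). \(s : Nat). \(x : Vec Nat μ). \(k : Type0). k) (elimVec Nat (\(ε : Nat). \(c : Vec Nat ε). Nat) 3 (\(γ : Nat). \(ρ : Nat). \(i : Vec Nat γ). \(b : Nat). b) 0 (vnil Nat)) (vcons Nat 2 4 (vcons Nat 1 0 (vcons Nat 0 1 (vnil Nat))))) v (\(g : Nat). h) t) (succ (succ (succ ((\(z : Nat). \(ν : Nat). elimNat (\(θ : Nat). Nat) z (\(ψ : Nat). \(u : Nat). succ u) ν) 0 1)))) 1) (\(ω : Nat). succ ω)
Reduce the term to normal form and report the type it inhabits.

resulting normal form:
  5
inferred type:
  Nat
observation: contracting a beta-redex first, the term normalizes in 13 steps.


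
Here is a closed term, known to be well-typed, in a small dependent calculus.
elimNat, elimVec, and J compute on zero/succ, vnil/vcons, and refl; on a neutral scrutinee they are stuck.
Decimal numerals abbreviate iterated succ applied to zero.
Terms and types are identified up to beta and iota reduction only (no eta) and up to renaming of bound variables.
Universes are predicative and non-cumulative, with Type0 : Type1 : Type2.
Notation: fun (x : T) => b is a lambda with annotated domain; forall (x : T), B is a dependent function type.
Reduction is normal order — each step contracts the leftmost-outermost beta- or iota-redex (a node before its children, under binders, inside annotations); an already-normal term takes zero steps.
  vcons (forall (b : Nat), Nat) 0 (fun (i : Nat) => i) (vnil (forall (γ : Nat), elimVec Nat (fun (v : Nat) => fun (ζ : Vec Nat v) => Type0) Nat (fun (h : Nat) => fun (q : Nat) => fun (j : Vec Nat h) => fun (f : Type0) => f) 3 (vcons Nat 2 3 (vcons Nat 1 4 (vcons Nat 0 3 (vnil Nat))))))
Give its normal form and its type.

normal form:
  vcons (forall (b : Nat), Nat) 0 (fun (i : Nat) => i) (vnil (forall (γ : Nat), Nat))
the term's type:
  Vec (forall (b : Nat), Nat) 1
observation: the term reaches its normal form after 16 normal-order steps.
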